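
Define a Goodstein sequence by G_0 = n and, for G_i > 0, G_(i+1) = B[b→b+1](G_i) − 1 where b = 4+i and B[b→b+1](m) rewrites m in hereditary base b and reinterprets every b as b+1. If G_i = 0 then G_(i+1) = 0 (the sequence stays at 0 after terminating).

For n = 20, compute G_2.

[0] 20 ≡ 4^2 + 4 (base 4). Lift 5: 30. −1: 29.
[1] 29 ≡ 5^2 + 4 (base 5). Lift 6: 40. −1: 39.
[2] 39 ≡ 6^2 + 3 (base 6). Lift 7: 52. −1: 51.

39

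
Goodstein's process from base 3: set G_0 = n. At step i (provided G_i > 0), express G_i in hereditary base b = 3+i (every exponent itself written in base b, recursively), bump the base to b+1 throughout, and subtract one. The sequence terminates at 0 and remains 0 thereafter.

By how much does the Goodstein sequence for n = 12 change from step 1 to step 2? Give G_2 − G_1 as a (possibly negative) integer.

12 —HB3→ 3^2 + 3 —bump→ 4^2 + 4 = 20 —(−1)→ 19
19 —HB4→ 4^2 + 3 —bump→ 5^2 + 3 = 28 —(−1)→ 27

8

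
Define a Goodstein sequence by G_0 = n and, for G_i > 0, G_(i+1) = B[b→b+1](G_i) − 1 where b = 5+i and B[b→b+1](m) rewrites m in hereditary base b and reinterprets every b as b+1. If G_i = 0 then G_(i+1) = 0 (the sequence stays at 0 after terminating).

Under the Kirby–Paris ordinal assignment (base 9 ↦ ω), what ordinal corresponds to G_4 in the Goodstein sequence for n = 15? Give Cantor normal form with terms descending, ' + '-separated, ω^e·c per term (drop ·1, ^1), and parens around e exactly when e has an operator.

step 0: 15 = 3·5; sub 6 for 5: 3·6; = 18; G_1 = 18−1 = 17
step 1: 17 = 2·6 + 5; sub 7 for 6: 2·7 + 5; = 19; G_2 = 19−1 = 18
step 2: 18 = 2·7 + 4; sub 8 for 7: 2·8 + 4; = 20; G_3 = 20−1 = 19
step 3: 19 = 2·8 + 3; sub 9 for 8: 2·9 + 3; = 21; G_4 = 21−1 = 20
step 4: 20 = 2·9 + 2; sub 10 for 9: 2·10 + 2; = 22; G_5 = 22−1 = 21

ω·2 + 2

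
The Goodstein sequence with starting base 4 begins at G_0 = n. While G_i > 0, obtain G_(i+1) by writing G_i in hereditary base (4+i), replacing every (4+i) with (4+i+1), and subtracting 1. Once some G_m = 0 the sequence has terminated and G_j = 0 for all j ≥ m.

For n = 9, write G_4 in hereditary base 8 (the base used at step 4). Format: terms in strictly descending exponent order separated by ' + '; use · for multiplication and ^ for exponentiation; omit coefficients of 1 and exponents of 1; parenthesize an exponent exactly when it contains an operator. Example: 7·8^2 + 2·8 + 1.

8 + 3

9 —HB4→ 2·4 + 1 —bump→ 2·5 + 1 = 11 —(−1)→ 10
10 —HB5→ 2·5 —bump→ 2·6 = 12 —(−1)→ 11
11 —HB6→ 6 + 5 —bump→ 7 + 5 = 12 —(−1)→ 11
11 —HB7→ 7 + 4 —bump→ 8 + 4 = 12 —(−1)→ 11
11 —HB8→ 8 + 3 —bump→ 9 + 3 = 12 —(−1)→ 11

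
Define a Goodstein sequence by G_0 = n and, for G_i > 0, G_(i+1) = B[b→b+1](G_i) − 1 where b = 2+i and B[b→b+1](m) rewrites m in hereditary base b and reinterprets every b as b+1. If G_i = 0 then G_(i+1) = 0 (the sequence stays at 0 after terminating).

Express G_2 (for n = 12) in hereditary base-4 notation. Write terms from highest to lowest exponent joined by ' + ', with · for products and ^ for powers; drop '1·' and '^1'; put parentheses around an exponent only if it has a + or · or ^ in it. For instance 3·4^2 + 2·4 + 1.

4^(4 + 1) + 2·4^2 + 2·4 + 1

[0] 12 ≡ 2^(2 + 1) + 2^2 (base 2). Lift 3: 108. −1: 107.
[1] 107 ≡ 3^(3 + 1) + 2·3^2 + 2·3 + 2 (base 3). Lift 4: 1066. −1: 1065.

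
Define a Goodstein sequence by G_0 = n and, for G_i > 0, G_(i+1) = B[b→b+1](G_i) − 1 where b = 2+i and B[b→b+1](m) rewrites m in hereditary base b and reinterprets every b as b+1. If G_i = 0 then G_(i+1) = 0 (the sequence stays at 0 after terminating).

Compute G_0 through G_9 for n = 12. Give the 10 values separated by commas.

base 2: 12 = 2^(2 + 1) + 2^2; at 3: 3^(3 + 1) + 3^3 = 108; next = 107
base 3: 107 = 3^(3 + 1) + 2·3^2 + 2·3 + 2; at 4: 4^(4 + 1) + 2·4^2 + 2·4 + 2 = 1066; next = 1065
base 4: 1065 = 4^(4 + 1) + 2·4^2 + 2·4 + 1; at 5: 5^(5 + 1) + 2·5^2 + 2·5 + 1 = 15686; next = 15685
base 5: 15685 = 5^(5 + 1) + 2·5^2 + 2·5; at 6: 6^(6 + 1) + 2·6^2 + 2·6 = 280020; next = 280019
base 6: 280019 = 6^(6 + 1) + 2·6^2 + 6 + 5; at 7: 7^(7 + 1) + 2·7^2 + 7 + 5 = 5764911; next = 5764910
base 7: 5764910 = 7^(7 + 1) + 2·7^2 + 7 + 4; at 8: 8^(8 + 1) + 2·8^2 + 8 + 4 = 134217868; next = 134217867
base 8: 134217867 = 8^(8 + 1) + 2·8^2 + 8 + 3; at 9: 9^(9 + 1) + 2·9^2 + 9 + 3 = 3486784575; next = 3486784574
base 9: 3486784574 = 9^(9 + 1) + 2·9^2 + 9 + 2; at 10: 10^(10 + 1) + 2·10^2 + 10 + 2 = 100000000212; next = 100000000211
base 10: 100000000211 = 10^(10 + 1) + 2·10^2 + 10 + 1; at 11: 11^(11 + 1) + 2·11^2 + 11 + 1 = 3138428376975; next = 3138428376974

12, 107, 1065, 15685, 280019, 5764910, 134217867, 3486784574, 100000000211, 3138428376974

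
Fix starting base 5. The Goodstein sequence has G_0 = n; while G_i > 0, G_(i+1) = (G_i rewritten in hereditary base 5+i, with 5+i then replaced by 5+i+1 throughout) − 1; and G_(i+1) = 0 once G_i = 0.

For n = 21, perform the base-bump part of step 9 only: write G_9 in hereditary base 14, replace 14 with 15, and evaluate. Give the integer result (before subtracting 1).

43

base 5: 21 = 4·5 + 1; at 6: 4·6 + 1 = 25; next = 24
base 6: 24 = 4·6; at 7: 4·7 = 28; next = 27
base 7: 27 = 3·7 + 6; at 8: 3·8 + 6 = 30; next = 29
base 8: 29 = 3·8 + 5; at 9: 3·9 + 5 = 32; next = 31
base 9: 31 = 3·9 + 4; at 10: 3·10 + 4 = 34; next = 33
base 10: 33 = 3·10 + 3; at 11: 3·11 + 3 = 36; next = 35
base 11: 35 = 3·11 + 2; at 12: 3·12 + 2 = 38; next = 37
base 12: 37 = 3·12 + 1; at 13: 3·13 + 1 = 40; next = 39
base 13: 39 = 3·13; at 14: 3·14 = 42; next = 41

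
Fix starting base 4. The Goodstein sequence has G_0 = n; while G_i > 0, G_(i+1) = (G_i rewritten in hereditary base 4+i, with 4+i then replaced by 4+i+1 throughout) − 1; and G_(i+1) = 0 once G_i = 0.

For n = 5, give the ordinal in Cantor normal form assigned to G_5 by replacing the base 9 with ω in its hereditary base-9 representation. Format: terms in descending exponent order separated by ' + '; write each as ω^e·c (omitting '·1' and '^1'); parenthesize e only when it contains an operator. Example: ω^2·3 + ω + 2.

[0] 5 ≡ 4 + 1 (base 4). Lift 5: 6. −1: 5.
[1] 5 ≡ 5 (base 5). Lift 6: 6. −1: 5.
[2] 5 ≡ 5 (base 6). Lift 7: 5. −1: 4.
[3] 4 ≡ 4 (base 7). Lift 8: 4. −1: 3.
[4] 3 ≡ 3 (base 8). Lift 9: 3. −1: 2.
[5] 2 ≡ 2 (base 9). Lift 10: 2. −1: 1.

2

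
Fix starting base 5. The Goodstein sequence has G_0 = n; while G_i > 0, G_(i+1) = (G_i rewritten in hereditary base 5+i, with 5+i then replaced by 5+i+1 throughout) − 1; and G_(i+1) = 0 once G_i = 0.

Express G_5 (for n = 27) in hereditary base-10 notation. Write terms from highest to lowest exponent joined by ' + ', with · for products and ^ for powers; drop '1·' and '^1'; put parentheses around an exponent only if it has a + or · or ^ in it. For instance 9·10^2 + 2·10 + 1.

base 5: 27 = 5^2 + 2; at 6: 6^2 + 2 = 38; next = 37
base 6: 37 = 6^2 + 1; at 7: 7^2 + 1 = 50; next = 49
base 7: 49 = 7^2; at 8: 8^2 = 64; next = 63
base 8: 63 = 7·8 + 7; at 9: 7·9 + 7 = 70; next = 69
base 9: 69 = 7·9 + 6; at 10: 7·10 + 6 = 76; next = 75
base 10: 75 = 7·10 + 5; at 11: 7·11 + 5 = 82; next = 81

7·10 + 5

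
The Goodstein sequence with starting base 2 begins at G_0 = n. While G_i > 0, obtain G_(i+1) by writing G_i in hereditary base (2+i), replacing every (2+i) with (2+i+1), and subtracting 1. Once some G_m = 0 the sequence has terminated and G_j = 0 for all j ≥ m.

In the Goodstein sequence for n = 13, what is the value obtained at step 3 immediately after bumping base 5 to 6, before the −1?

(0) 13|_2 = 2^(2 + 1) + 2^2 + 1 ↦ 3^(3 + 1) + 3^3 + 1|_3 = 109 ⇒ 108
(1) 108|_3 = 3^(3 + 1) + 3^3 ↦ 4^(4 + 1) + 4^4|_4 = 1280 ⇒ 1279
(2) 1279|_4 = 4^(4 + 1) + 3·4^3 + 3·4^2 + 3·4 + 3 ↦ 5^(5 + 1) + 3·5^3 + 3·5^2 + 3·5 + 3|_5 = 16093 ⇒ 16092
(3) 16092|_5 = 5^(5 + 1) + 3·5^3 + 3·5^2 + 3·5 + 2 ↦ 6^(6 + 1) + 3·6^3 + 3·6^2 + 3·6 + 2|_6 = 280712 ⇒ 280711

280712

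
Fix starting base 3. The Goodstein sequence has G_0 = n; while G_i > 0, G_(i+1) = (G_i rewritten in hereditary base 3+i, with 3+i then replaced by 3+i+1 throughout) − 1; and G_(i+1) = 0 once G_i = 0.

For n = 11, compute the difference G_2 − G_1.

step 0: 11 = 3^2 + 2; sub 4 for 3: 4^2 + 2; = 18; G_1 = 18−1 = 17
step 1: 17 = 4^2 + 1; sub 5 for 4: 5^2 + 1; = 26; G_2 = 26−1 = 25

8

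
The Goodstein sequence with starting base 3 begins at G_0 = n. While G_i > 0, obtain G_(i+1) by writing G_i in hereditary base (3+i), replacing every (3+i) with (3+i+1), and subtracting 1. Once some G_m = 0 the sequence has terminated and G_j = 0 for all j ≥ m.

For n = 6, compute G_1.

7

[0] 6 ≡ 2·3 (base 3). Lift 4: 8. −1: 7.
[1] 7 ≡ 4 + 3 (base 4). Lift 5: 8. −1: 7.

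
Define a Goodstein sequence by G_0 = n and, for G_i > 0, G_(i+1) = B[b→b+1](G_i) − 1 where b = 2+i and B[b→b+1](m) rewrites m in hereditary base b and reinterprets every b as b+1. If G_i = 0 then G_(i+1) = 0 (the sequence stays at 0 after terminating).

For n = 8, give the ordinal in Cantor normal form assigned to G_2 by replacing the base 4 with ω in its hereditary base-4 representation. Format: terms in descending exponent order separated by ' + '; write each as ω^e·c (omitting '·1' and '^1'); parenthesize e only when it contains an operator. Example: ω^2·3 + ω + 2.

ω^ω·2 + ω^2·2 + ω·2 + 1

G_0=8  [base 2] 2^(2 + 1)  →[2↦3]→  3^(3 + 1) = 81  −1 ⇒ G_1=80
G_1=80  [base 3] 2·3^3 + 2·3^2 + 2·3 + 2  →[3↦4]→  2·4^4 + 2·4^2 + 2·4 + 2 = 554  −1 ⇒ G_2=553
G_2=553  [base 4] 2·4^4 + 2·4^2 + 2·4 + 1  →[4↦5]→  2·5^5 + 2·5^2 + 2·5 + 1 = 6311  −1 ⇒ G_3=6310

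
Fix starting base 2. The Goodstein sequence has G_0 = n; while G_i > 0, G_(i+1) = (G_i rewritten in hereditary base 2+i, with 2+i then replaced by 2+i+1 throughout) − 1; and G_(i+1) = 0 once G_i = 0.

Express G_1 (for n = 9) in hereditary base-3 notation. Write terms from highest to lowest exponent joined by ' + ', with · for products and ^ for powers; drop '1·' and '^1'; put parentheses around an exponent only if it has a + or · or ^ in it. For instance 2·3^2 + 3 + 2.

3^(3 + 1)

[0] 9 ≡ 2^(2 + 1) + 1 (base 2). Lift 3: 82. −1: 81.
[1] 81 ≡ 3^(3 + 1) (base 3). Lift 4: 1024. −1: 1023.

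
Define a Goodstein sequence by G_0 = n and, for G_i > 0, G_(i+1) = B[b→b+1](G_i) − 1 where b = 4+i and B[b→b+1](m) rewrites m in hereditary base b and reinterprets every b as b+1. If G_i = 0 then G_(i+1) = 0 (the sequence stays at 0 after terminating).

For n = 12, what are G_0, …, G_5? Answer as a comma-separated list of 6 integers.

(0) 12|_4 = 3·4 ↦ 3·5|_5 = 15 ⇒ 14
(1) 14|_5 = 2·5 + 4 ↦ 2·6 + 4|_6 = 16 ⇒ 15
(2) 15|_6 = 2·6 + 3 ↦ 2·7 + 3|_7 = 17 ⇒ 16
(3) 16|_7 = 2·7 + 2 ↦ 2·8 + 2|_8 = 18 ⇒ 17
(4) 17|_8 = 2·8 + 1 ↦ 2·9 + 1|_9 = 19 ⇒ 18

12, 14, 15, 16, 17, 18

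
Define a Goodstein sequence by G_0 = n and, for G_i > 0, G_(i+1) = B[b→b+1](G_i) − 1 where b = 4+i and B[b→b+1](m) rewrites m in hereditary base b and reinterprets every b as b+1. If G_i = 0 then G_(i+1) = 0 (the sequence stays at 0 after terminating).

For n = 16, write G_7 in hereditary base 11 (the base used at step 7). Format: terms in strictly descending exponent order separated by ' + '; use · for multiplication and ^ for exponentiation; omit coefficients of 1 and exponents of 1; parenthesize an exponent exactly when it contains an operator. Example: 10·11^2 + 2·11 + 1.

3·11 + 8

G_0=16  [base 4] 4^2  →[4↦5]→  5^2 = 25  −1 ⇒ G_1=24
G_1=24  [base 5] 4·5 + 4  →[5↦6]→  4·6 + 4 = 28  −1 ⇒ G_2=27
G_2=27  [base 6] 4·6 + 3  →[6↦7]→  4·7 + 3 = 31  −1 ⇒ G_3=30
G_3=30  [base 7] 4·7 + 2  →[7↦8]→  4·8 + 2 = 34  −1 ⇒ G_4=33
G_4=33  [base 8] 4·8 + 1  →[8↦9]→  4·9 + 1 = 37  −1 ⇒ G_5=36
G_5=36  [base 9] 4·9  →[9↦10]→  4·10 = 40  −1 ⇒ G_6=39
G_6=39  [base 10] 3·10 + 9  →[10↦11]→  3·11 + 9 = 42  −1 ⇒ G_7=41
G_7=41  [base 11] 3·11 + 8  →[11↦12]→  3·12 + 8 = 44  −1 ⇒ G_8=43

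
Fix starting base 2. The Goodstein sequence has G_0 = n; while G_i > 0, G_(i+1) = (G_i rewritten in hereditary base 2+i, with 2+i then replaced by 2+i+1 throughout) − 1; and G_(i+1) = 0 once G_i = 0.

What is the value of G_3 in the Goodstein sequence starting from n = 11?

(0) 11|_2 = 2^(2 + 1) + 2 + 1 ↦ 3^(3 + 1) + 3 + 1|_3 = 85 ⇒ 84
(1) 84|_3 = 3^(3 + 1) + 3 ↦ 4^(4 + 1) + 4|_4 = 1028 ⇒ 1027
(2) 1027|_4 = 4^(4 + 1) + 3 ↦ 5^(5 + 1) + 3|_5 = 15628 ⇒ 15627

15627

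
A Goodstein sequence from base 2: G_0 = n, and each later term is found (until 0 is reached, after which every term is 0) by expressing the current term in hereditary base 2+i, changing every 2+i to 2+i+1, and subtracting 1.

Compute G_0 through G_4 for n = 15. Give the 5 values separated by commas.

base 2: 15 = 2^(2 + 1) + 2^2 + 2 + 1; at 3: 3^(3 + 1) + 3^3 + 3 + 1 = 112; next = 111
base 3: 111 = 3^(3 + 1) + 3^3 + 3; at 4: 4^(4 + 1) + 4^4 + 4 = 1284; next = 1283
base 4: 1283 = 4^(4 + 1) + 4^4 + 3; at 5: 5^(5 + 1) + 5^5 + 3 = 18753; next = 18752
base 5: 18752 = 5^(5 + 1) + 5^5 + 2; at 6: 6^(6 + 1) + 6^6 + 2 = 326594; next = 326593

15, 111, 1283, 18752, 326593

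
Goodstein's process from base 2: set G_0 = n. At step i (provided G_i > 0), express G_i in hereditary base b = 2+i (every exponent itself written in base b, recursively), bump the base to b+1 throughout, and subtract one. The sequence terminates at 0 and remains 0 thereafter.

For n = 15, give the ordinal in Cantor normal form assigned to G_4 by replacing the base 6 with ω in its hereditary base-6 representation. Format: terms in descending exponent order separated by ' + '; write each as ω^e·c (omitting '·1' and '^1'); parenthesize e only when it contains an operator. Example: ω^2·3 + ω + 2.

ω^(ω + 1) + ω^ω + 1

step 0: 15 = 2^(2 + 1) + 2^2 + 2 + 1; sub 3 for 2: 3^(3 + 1) + 3^3 + 3 + 1; = 112; G_1 = 112−1 = 111
step 1: 111 = 3^(3 + 1) + 3^3 + 3; sub 4 for 3: 4^(4 + 1) + 4^4 + 4; = 1284; G_2 = 1284−1 = 1283
step 2: 1283 = 4^(4 + 1) + 4^4 + 3; sub 5 for 4: 5^(5 + 1) + 5^5 + 3; = 18753; G_3 = 18753−1 = 18752
step 3: 18752 = 5^(5 + 1) + 5^5 + 2; sub 6 for 5: 6^(6 + 1) + 6^6 + 2; = 326594; G_4 = 326594−1 = 326593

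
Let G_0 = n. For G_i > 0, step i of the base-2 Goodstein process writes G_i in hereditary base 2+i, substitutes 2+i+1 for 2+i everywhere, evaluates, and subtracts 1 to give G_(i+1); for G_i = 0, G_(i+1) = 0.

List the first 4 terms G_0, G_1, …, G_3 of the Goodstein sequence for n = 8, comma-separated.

8, 80, 553, 6310

G_0 = 8. HB_2(8) = 2^(2 + 1). Bump = 81. G_1 = 80.
G_1 = 80. HB_3(80) = 2·3^3 + 2·3^2 + 2·3 + 2. Bump = 554. G_2 = 553.
G_2 = 553. HB_4(553) = 2·4^4 + 2·4^2 + 2·4 + 1. Bump = 6311. G_3 = 6310.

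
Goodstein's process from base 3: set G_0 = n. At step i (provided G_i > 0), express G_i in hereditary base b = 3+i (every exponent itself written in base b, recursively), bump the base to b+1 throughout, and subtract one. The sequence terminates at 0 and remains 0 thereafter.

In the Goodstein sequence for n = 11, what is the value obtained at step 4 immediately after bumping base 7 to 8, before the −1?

44

base 3: 11 = 3^2 + 2; at 4: 4^2 + 2 = 18; next = 17
base 4: 17 = 4^2 + 1; at 5: 5^2 + 1 = 26; next = 25
base 5: 25 = 5^2; at 6: 6^2 = 36; next = 35
base 6: 35 = 5·6 + 5; at 7: 5·7 + 5 = 40; next = 39
base 7: 39 = 5·7 + 4; at 8: 5·8 + 4 = 44; next = 43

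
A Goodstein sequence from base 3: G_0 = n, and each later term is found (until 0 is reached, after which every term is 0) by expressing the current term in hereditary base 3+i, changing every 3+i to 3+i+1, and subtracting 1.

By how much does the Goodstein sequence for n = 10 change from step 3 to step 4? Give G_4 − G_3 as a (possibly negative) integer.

3

(0) 10|_3 = 3^2 + 1 ↦ 4^2 + 1|_4 = 17 ⇒ 16
(1) 16|_4 = 4^2 ↦ 5^2|_5 = 25 ⇒ 24
(2) 24|_5 = 4·5 + 4 ↦ 4·6 + 4|_6 = 28 ⇒ 27
(3) 27|_6 = 4·6 + 3 ↦ 4·7 + 3|_7 = 31 ⇒ 30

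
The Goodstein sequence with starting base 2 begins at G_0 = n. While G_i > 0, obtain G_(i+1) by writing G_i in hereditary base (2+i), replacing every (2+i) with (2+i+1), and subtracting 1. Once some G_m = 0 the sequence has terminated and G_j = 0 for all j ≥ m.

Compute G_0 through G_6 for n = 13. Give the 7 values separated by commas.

base 2: 13 = 2^(2 + 1) + 2^2 + 1; at 3: 3^(3 + 1) + 3^3 + 1 = 109; next = 108
base 3: 108 = 3^(3 + 1) + 3^3; at 4: 4^(4 + 1) + 4^4 = 1280; next = 1279
base 4: 1279 = 4^(4 + 1) + 3·4^3 + 3·4^2 + 3·4 + 3; at 5: 5^(5 + 1) + 3·5^3 + 3·5^2 + 3·5 + 3 = 16093; next = 16092
base 5: 16092 = 5^(5 + 1) + 3·5^3 + 3·5^2 + 3·5 + 2; at 6: 6^(6 + 1) + 3·6^3 + 3·6^2 + 3·6 + 2 = 280712; next = 280711
base 6: 280711 = 6^(6 + 1) + 3·6^3 + 3·6^2 + 3·6 + 1; at 7: 7^(7 + 1) + 3·7^3 + 3·7^2 + 3·7 + 1 = 5765999; next = 5765998
base 7: 5765998 = 7^(7 + 1) + 3·7^3 + 3·7^2 + 3·7; at 8: 8^(8 + 1) + 3·8^3 + 3·8^2 + 3·8 = 134219480; next = 134219479

13, 108, 1279, 16092, 280711, 5765998, 134219479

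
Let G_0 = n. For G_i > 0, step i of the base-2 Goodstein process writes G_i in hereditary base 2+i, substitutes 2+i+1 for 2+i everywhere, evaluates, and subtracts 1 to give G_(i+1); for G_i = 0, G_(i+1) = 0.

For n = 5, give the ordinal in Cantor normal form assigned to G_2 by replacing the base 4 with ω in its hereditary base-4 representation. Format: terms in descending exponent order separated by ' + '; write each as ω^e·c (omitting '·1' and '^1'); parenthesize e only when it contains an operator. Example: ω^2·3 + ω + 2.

step 0: 5 = 2^2 + 1; sub 3 for 2: 3^3 + 1; = 28; G_1 = 28−1 = 27
step 1: 27 = 3^3; sub 4 for 3: 4^4; = 256; G_2 = 256−1 = 255

ω^3·3 + ω^2·3 + ω·3 + 3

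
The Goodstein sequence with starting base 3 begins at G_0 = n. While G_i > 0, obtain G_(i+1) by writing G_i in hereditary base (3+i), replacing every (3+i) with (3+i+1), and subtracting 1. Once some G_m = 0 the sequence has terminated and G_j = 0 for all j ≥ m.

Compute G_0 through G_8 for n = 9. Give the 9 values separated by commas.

G_0=9  [base 3] 3^2  →[3↦4]→  4^2 = 16  −1 ⇒ G_1=15
G_1=15  [base 4] 3·4 + 3  →[4↦5]→  3·5 + 3 = 18  −1 ⇒ G_2=17
G_2=17  [base 5] 3·5 + 2  →[5↦6]→  3·6 + 2 = 20  −1 ⇒ G_3=19
G_3=19  [base 6] 3·6 + 1  →[6↦7]→  3·7 + 1 = 22  −1 ⇒ G_4=21
G_4=21  [base 7] 3·7  →[7↦8]→  3·8 = 24  −1 ⇒ G_5=23
G_5=23  [base 8] 2·8 + 7  →[8↦9]→  2·9 + 7 = 25  −1 ⇒ G_6=24
G_6=24  [base 9] 2·9 + 6  →[9↦10]→  2·10 + 6 = 26  −1 ⇒ G_7=25
G_7=25  [base 10] 2·10 + 5  →[10↦11]→  2·11 + 5 = 27  −1 ⇒ G_8=26

9, 15, 17, 19, 21, 23, 24, 25, 26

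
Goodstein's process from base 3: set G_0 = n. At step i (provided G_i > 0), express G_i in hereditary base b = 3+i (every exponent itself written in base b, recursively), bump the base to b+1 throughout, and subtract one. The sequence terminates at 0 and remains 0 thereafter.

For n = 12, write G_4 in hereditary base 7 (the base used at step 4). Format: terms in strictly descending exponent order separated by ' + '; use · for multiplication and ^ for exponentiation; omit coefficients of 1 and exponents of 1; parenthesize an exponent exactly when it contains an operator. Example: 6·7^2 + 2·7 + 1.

7^2

(0) 12|_3 = 3^2 + 3 ↦ 4^2 + 4|_4 = 20 ⇒ 19
(1) 19|_4 = 4^2 + 3 ↦ 5^2 + 3|_5 = 28 ⇒ 27
(2) 27|_5 = 5^2 + 2 ↦ 6^2 + 2|_6 = 38 ⇒ 37
(3) 37|_6 = 6^2 + 1 ↦ 7^2 + 1|_7 = 50 ⇒ 49
(4) 49|_7 = 7^2 ↦ 8^2|_8 = 64 ⇒ 63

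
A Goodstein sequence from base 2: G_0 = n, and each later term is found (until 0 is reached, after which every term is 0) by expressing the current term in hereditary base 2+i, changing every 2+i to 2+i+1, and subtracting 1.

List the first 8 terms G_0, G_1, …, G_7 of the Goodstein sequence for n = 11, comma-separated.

11, 84, 1027, 15627, 279937, 5764801, 134217727, 2749609302

i=0: 11 = 2^(2 + 1) + 2 + 1 (b=2); 2→3: 3^(3 + 1) + 3 + 1 = 85; 85−1 = 84
i=1: 84 = 3^(3 + 1) + 3 (b=3); 3→4: 4^(4 + 1) + 4 = 1028; 1028−1 = 1027
i=2: 1027 = 4^(4 + 1) + 3 (b=4); 4→5: 5^(5 + 1) + 3 = 15628; 15628−1 = 15627
i=3: 15627 = 5^(5 + 1) + 2 (b=5); 5→6: 6^(6 + 1) + 2 = 279938; 279938−1 = 279937
i=4: 279937 = 6^(6 + 1) + 1 (b=6); 6→7: 7^(7 + 1) + 1 = 5764802; 5764802−1 = 5764801
i=5: 5764801 = 7^(7 + 1) (b=7); 7→8: 8^(8 + 1) = 134217728; 134217728−1 = 134217727
i=6: 134217727 = 7·8^8 + 7·8^7 + 7·8^6 + 7·8^5 + 7·8^4 + 7·8^3 + 7·8^2 + 7·8 + 7 (b=8); 8→9: 7·9^9 + 7·9^7 + 7·9^6 + 7·9^5 + 7·9^4 + 7·9^3 + 7·9^2 + 7·9 + 7 = 2749609303; 2749609303−1 = 2749609302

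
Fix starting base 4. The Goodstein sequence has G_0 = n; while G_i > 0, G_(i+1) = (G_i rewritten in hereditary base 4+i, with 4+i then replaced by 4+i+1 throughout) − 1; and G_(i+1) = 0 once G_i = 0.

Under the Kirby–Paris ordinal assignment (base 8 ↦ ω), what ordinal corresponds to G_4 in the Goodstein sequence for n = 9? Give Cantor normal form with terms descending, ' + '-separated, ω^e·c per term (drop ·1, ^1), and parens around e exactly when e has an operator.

ω + 3

9 —HB4→ 2·4 + 1 —bump→ 2·5 + 1 = 11 —(−1)→ 10
10 —HB5→ 2·5 —bump→ 2·6 = 12 —(−1)→ 11
11 —HB6→ 6 + 5 —bump→ 7 + 5 = 12 —(−1)→ 11
11 —HB7→ 7 + 4 —bump→ 8 + 4 = 12 —(−1)→ 11
11 —HB8→ 8 + 3 —bump→ 9 + 3 = 12 —(−1)→ 11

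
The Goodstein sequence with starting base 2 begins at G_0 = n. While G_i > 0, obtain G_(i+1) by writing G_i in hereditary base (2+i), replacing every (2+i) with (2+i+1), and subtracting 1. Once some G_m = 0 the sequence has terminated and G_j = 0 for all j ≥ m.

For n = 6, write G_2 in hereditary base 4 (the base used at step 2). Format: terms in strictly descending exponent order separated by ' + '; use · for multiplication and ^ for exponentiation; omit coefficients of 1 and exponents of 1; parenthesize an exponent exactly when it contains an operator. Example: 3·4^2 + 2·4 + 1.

4^4 + 1

[0] 6 ≡ 2^2 + 2 (base 2). Lift 3: 30. −1: 29.
[1] 29 ≡ 3^3 + 2 (base 3). Lift 4: 258. −1: 257.
[2] 257 ≡ 4^4 + 1 (base 4). Lift 5: 3126. −1: 3125.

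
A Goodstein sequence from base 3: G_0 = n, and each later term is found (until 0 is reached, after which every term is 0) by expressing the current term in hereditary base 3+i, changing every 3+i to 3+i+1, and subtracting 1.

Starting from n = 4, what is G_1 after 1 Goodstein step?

i=0: 4 = 3 + 1 (b=3); 3→4: 4 + 1 = 5; 5−1 = 4
i=1: 4 = 4 (b=4); 4→5: 5 = 5; 5−1 = 4

4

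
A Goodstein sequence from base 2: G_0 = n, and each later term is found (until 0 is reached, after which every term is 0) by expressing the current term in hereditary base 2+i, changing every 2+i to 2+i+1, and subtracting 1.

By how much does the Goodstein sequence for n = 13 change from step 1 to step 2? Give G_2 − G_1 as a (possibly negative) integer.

1171

13 —HB2→ 2^(2 + 1) + 2^2 + 1 —bump→ 3^(3 + 1) + 3^3 + 1 = 109 —(−1)→ 108
108 —HB3→ 3^(3 + 1) + 3^3 —bump→ 4^(4 + 1) + 4^4 = 1280 —(−1)→ 1279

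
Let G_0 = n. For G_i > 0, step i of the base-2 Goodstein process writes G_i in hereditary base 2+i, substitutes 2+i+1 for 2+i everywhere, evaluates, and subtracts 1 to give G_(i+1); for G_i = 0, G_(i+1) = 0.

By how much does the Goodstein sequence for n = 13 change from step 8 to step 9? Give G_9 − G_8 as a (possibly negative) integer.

3038428377778

(0) 13|_2 = 2^(2 + 1) + 2^2 + 1 ↦ 3^(3 + 1) + 3^3 + 1|_3 = 109 ⇒ 108
(1) 108|_3 = 3^(3 + 1) + 3^3 ↦ 4^(4 + 1) + 4^4|_4 = 1280 ⇒ 1279
(2) 1279|_4 = 4^(4 + 1) + 3·4^3 + 3·4^2 + 3·4 + 3 ↦ 5^(5 + 1) + 3·5^3 + 3·5^2 + 3·5 + 3|_5 = 16093 ⇒ 16092
(3) 16092|_5 = 5^(5 + 1) + 3·5^3 + 3·5^2 + 3·5 + 2 ↦ 6^(6 + 1) + 3·6^3 + 3·6^2 + 3·6 + 2|_6 = 280712 ⇒ 280711
(4) 280711|_6 = 6^(6 + 1) + 3·6^3 + 3·6^2 + 3·6 + 1 ↦ 7^(7 + 1) + 3·7^3 + 3·7^2 + 3·7 + 1|_7 = 5765999 ⇒ 5765998
(5) 5765998|_7 = 7^(7 + 1) + 3·7^3 + 3·7^2 + 3·7 ↦ 8^(8 + 1) + 3·8^3 + 3·8^2 + 3·8|_8 = 134219480 ⇒ 134219479
(6) 134219479|_8 = 8^(8 + 1) + 3·8^3 + 3·8^2 + 2·8 + 7 ↦ 9^(9 + 1) + 3·9^3 + 3·9^2 + 2·9 + 7|_9 = 3486786856 ⇒ 3486786855
(7) 3486786855|_9 = 9^(9 + 1) + 3·9^3 + 3·9^2 + 2·9 + 6 ↦ 10^(10 + 1) + 3·10^3 + 3·10^2 + 2·10 + 6|_10 = 100000003326 ⇒ 100000003325
(8) 100000003325|_10 = 10^(10 + 1) + 3·10^3 + 3·10^2 + 2·10 + 5 ↦ 11^(11 + 1) + 3·11^3 + 3·11^2 + 2·11 + 5|_11 = 3138428381104 ⇒ 3138428381103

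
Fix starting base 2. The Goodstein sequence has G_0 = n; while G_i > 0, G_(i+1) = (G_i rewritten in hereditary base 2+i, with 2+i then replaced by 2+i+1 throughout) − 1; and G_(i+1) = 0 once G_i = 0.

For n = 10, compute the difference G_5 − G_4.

3935819

base 2: 10 = 2^(2 + 1) + 2; at 3: 3^(3 + 1) + 3 = 84; next = 83
base 3: 83 = 3^(3 + 1) + 2; at 4: 4^(4 + 1) + 2 = 1026; next = 1025
base 4: 1025 = 4^(4 + 1) + 1; at 5: 5^(5 + 1) + 1 = 15626; next = 15625
base 5: 15625 = 5^(5 + 1); at 6: 6^(6 + 1) = 279936; next = 279935
base 6: 279935 = 5·6^6 + 5·6^5 + 5·6^4 + 5·6^3 + 5·6^2 + 5·6 + 5; at 7: 5·7^7 + 5·7^5 + 5·7^4 + 5·7^3 + 5·7^2 + 5·7 + 5 = 4215755; next = 4215754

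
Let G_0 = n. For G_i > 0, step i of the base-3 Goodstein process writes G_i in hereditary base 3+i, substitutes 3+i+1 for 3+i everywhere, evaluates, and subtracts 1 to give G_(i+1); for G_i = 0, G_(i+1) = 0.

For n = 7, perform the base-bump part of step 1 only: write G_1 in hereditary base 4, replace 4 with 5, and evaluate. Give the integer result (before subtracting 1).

[0] 7 ≡ 2·3 + 1 (base 3). Lift 4: 9. −1: 8.
[1] 8 ≡ 2·4 (base 4). Lift 5: 10. −1: 9.

10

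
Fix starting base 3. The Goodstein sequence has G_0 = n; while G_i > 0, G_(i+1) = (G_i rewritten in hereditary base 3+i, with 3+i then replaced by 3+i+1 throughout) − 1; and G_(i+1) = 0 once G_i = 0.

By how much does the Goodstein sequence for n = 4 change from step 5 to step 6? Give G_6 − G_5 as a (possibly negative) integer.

-1

base 3: 4 = 3 + 1; at 4: 4 + 1 = 5; next = 4
base 4: 4 = 4; at 5: 5 = 5; next = 4
base 5: 4 = 4; at 6: 4 = 4; next = 3
base 6: 3 = 3; at 7: 3 = 3; next = 2
base 7: 2 = 2; at 8: 2 = 2; next = 1
base 8: 1 = 1; at 9: 1 = 1; next = 0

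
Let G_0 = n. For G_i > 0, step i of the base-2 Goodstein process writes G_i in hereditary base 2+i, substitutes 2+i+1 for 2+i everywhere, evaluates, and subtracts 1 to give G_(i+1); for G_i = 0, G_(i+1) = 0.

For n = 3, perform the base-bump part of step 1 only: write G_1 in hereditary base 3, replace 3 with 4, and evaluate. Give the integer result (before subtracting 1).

4

G_0 = 3. HB_2(3) = 2 + 1. Bump = 4. G_1 = 3.
G_1 = 3. HB_3(3) = 3. Bump = 4. G_2 = 3.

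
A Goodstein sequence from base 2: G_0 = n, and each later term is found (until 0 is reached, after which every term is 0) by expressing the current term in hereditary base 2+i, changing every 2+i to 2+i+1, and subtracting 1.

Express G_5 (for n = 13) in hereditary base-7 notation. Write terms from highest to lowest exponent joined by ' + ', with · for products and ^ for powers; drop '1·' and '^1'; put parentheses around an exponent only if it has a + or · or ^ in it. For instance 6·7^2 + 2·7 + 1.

G_0 = 13. HB_2(13) = 2^(2 + 1) + 2^2 + 1. Bump = 109. G_1 = 108.
G_1 = 108. HB_3(108) = 3^(3 + 1) + 3^3. Bump = 1280. G_2 = 1279.
G_2 = 1279. HB_4(1279) = 4^(4 + 1) + 3·4^3 + 3·4^2 + 3·4 + 3. Bump = 16093. G_3 = 16092.
G_3 = 16092. HB_5(16092) = 5^(5 + 1) + 3·5^3 + 3·5^2 + 3·5 + 2. Bump = 280712. G_4 = 280711.
G_4 = 280711. HB_6(280711) = 6^(6 + 1) + 3·6^3 + 3·6^2 + 3·6 + 1. Bump = 5765999. G_5 = 5765998.

7^(7 + 1) + 3·7^3 + 3·7^2 + 3·7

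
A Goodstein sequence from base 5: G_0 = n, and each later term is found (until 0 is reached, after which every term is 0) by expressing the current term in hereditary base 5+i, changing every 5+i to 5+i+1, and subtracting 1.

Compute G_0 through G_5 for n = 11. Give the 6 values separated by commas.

step 0: 11 = 2·5 + 1; sub 6 for 5: 2·6 + 1; = 13; G_1 = 13−1 = 12
step 1: 12 = 2·6; sub 7 for 6: 2·7; = 14; G_2 = 14−1 = 13
step 2: 13 = 7 + 6; sub 8 for 7: 8 + 6; = 14; G_3 = 14−1 = 13
step 3: 13 = 8 + 5; sub 9 for 8: 9 + 5; = 14; G_4 = 14−1 = 13
step 4: 13 = 9 + 4; sub 10 for 9: 10 + 4; = 14; G_5 = 14−1 = 13

11, 12, 13, 13, 13, 13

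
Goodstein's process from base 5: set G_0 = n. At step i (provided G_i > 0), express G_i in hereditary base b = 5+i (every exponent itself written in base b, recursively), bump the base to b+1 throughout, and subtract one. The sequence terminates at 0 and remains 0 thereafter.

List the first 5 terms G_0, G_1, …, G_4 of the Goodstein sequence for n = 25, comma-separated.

25, 35, 39, 43, 47

[0] 25 ≡ 5^2 (base 5). Lift 6: 36. −1: 35.
[1] 35 ≡ 5·6 + 5 (base 6). Lift 7: 40. −1: 39.
[2] 39 ≡ 5·7 + 4 (base 7). Lift 8: 44. −1: 43.
[3] 43 ≡ 5·8 + 3 (base 8). Lift 9: 48. −1: 47.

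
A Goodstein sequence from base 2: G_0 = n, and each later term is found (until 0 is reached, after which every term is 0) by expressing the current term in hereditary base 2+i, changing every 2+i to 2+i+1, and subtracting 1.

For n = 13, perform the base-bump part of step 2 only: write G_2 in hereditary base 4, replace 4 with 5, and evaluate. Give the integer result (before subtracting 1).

16093

13 —HB2→ 2^(2 + 1) + 2^2 + 1 —bump→ 3^(3 + 1) + 3^3 + 1 = 109 —(−1)→ 108
108 —HB3→ 3^(3 + 1) + 3^3 —bump→ 4^(4 + 1) + 4^4 = 1280 —(−1)→ 1279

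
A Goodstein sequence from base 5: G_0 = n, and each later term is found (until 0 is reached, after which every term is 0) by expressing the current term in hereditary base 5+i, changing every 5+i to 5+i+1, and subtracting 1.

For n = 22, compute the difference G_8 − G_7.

2

step 0: 22 = 4·5 + 2; sub 6 for 5: 4·6 + 2; = 26; G_1 = 26−1 = 25
step 1: 25 = 4·6 + 1; sub 7 for 6: 4·7 + 1; = 29; G_2 = 29−1 = 28
step 2: 28 = 4·7; sub 8 for 7: 4·8; = 32; G_3 = 32−1 = 31
step 3: 31 = 3·8 + 7; sub 9 for 8: 3·9 + 7; = 34; G_4 = 34−1 = 33
step 4: 33 = 3·9 + 6; sub 10 for 9: 3·10 + 6; = 36; G_5 = 36−1 = 35
step 5: 35 = 3·10 + 5; sub 11 for 10: 3·11 + 5; = 38; G_6 = 38−1 = 37
step 6: 37 = 3·11 + 4; sub 12 for 11: 3·12 + 4; = 40; G_7 = 40−1 = 39
step 7: 39 = 3·12 + 3; sub 13 for 12: 3·13 + 3; = 42; G_8 = 42−1 = 41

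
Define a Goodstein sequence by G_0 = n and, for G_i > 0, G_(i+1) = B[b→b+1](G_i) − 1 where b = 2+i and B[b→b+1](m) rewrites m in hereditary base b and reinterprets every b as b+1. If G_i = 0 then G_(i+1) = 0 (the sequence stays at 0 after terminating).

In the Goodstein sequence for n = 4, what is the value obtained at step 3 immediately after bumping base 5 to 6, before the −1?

[0] 4 ≡ 2^2 (base 2). Lift 3: 27. −1: 26.
[1] 26 ≡ 2·3^2 + 2·3 + 2 (base 3). Lift 4: 42. −1: 41.
[2] 41 ≡ 2·4^2 + 2·4 + 1 (base 4). Lift 5: 61. −1: 60.

84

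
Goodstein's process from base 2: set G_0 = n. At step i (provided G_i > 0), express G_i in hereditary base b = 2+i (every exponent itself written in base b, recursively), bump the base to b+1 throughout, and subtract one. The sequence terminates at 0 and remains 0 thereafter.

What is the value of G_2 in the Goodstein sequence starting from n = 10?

i=0: 10 = 2^(2 + 1) + 2 (b=2); 2→3: 3^(3 + 1) + 3 = 84; 84−1 = 83
i=1: 83 = 3^(3 + 1) + 2 (b=3); 3→4: 4^(4 + 1) + 2 = 1026; 1026−1 = 1025
i=2: 1025 = 4^(4 + 1) + 1 (b=4); 4→5: 5^(5 + 1) + 1 = 15626; 15626−1 = 15625

1025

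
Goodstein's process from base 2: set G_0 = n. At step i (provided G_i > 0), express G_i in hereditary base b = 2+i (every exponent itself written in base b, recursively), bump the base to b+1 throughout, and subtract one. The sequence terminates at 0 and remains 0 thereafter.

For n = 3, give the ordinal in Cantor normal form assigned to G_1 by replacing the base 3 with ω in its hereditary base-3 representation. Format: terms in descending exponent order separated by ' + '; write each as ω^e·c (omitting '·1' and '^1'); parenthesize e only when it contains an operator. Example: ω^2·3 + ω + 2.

G_0 = 3. HB_2(3) = 2 + 1. Bump = 4. G_1 = 3.
G_1 = 3. HB_3(3) = 3. Bump = 4. G_2 = 3.

ω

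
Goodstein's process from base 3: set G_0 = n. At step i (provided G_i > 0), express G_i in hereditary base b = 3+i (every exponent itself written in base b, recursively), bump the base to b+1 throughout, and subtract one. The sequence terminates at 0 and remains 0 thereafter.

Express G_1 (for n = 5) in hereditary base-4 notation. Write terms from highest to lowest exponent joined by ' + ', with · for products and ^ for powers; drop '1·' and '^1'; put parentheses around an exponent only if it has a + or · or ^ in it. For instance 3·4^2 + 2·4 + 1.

base 3: 5 = 3 + 2; at 4: 4 + 2 = 6; next = 5
base 4: 5 = 4 + 1; at 5: 5 + 1 = 6; next = 5

4 + 1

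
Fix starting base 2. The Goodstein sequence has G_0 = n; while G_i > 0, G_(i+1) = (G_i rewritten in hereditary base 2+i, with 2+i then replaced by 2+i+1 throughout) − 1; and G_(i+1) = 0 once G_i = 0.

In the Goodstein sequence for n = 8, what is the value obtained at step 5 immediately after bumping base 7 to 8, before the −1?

33554572

base 2: 8 = 2^(2 + 1); at 3: 3^(3 + 1) = 81; next = 80
base 3: 80 = 2·3^3 + 2·3^2 + 2·3 + 2; at 4: 2·4^4 + 2·4^2 + 2·4 + 2 = 554; next = 553
base 4: 553 = 2·4^4 + 2·4^2 + 2·4 + 1; at 5: 2·5^5 + 2·5^2 + 2·5 + 1 = 6311; next = 6310
base 5: 6310 = 2·5^5 + 2·5^2 + 2·5; at 6: 2·6^6 + 2·6^2 + 2·6 = 93396; next = 93395
base 6: 93395 = 2·6^6 + 2·6^2 + 6 + 5; at 7: 2·7^7 + 2·7^2 + 7 + 5 = 1647196; next = 1647195
base 7: 1647195 = 2·7^7 + 2·7^2 + 7 + 4; at 8: 2·8^8 + 2·8^2 + 8 + 4 = 33554572; next = 33554571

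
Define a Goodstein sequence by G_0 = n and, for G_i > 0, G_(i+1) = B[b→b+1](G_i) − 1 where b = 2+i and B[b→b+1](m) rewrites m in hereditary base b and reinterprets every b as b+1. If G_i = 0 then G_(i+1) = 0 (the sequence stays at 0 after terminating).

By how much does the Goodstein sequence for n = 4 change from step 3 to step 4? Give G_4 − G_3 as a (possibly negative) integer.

23

G_0=4  [base 2] 2^2  →[2↦3]→  3^3 = 27  −1 ⇒ G_1=26
G_1=26  [base 3] 2·3^2 + 2·3 + 2  →[3↦4]→  2·4^2 + 2·4 + 2 = 42  −1 ⇒ G_2=41
G_2=41  [base 4] 2·4^2 + 2·4 + 1  →[4↦5]→  2·5^2 + 2·5 + 1 = 61  −1 ⇒ G_3=60
G_3=60  [base 5] 2·5^2 + 2·5  →[5↦6]→  2·6^2 + 2·6 = 84  −1 ⇒ G_4=83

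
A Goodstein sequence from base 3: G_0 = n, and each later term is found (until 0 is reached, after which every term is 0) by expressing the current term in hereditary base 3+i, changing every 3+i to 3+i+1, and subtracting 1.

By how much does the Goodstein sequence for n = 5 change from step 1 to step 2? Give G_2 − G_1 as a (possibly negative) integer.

base 3: 5 = 3 + 2; at 4: 4 + 2 = 6; next = 5
base 4: 5 = 4 + 1; at 5: 5 + 1 = 6; next = 5

0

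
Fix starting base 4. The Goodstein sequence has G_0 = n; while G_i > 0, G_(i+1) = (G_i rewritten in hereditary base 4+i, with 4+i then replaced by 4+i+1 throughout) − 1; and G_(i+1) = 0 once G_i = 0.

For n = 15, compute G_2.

(0) 15|_4 = 3·4 + 3 ↦ 3·5 + 3|_5 = 18 ⇒ 17
(1) 17|_5 = 3·5 + 2 ↦ 3·6 + 2|_6 = 20 ⇒ 19
(2) 19|_6 = 3·6 + 1 ↦ 3·7 + 1|_7 = 22 ⇒ 21

19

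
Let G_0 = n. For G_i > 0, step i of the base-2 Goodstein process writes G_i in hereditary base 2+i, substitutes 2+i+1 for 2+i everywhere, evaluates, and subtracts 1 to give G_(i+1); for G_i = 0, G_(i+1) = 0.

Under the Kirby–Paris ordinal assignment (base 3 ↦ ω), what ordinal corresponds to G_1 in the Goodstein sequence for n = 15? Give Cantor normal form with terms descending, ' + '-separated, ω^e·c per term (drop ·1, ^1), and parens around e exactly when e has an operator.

ω^(ω + 1) + ω^ω + ω

15 —HB2→ 2^(2 + 1) + 2^2 + 2 + 1 —bump→ 3^(3 + 1) + 3^3 + 3 + 1 = 112 —(−1)→ 111
111 —HB3→ 3^(3 + 1) + 3^3 + 3 —bump→ 4^(4 + 1) + 4^4 + 4 = 1284 —(−1)→ 1283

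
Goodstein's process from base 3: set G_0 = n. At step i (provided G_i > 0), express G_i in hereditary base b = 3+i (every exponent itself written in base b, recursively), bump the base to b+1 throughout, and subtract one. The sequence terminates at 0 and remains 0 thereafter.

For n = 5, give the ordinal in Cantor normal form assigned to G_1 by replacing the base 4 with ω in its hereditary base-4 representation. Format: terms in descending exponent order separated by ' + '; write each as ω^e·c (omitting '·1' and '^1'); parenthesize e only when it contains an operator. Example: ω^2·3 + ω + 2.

ω + 1

[0] 5 ≡ 3 + 2 (base 3). Lift 4: 6. −1: 5.
[1] 5 ≡ 4 + 1 (base 4). Lift 5: 6. −1: 5.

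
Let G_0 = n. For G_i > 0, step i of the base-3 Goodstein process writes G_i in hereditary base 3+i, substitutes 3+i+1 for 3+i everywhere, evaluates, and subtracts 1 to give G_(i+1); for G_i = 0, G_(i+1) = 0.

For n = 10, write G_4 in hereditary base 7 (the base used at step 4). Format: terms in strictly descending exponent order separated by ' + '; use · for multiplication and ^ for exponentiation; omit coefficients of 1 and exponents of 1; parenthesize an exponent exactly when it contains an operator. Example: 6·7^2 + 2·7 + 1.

4·7 + 2

G_0 = 10. HB_3(10) = 3^2 + 1. Bump = 17. G_1 = 16.
G_1 = 16. HB_4(16) = 4^2. Bump = 25. G_2 = 24.
G_2 = 24. HB_5(24) = 4·5 + 4. Bump = 28. G_3 = 27.
G_3 = 27. HB_6(27) = 4·6 + 3. Bump = 31. G_4 = 30.
G_4 = 30. HB_7(30) = 4·7 + 2. Bump = 34. G_5 = 33.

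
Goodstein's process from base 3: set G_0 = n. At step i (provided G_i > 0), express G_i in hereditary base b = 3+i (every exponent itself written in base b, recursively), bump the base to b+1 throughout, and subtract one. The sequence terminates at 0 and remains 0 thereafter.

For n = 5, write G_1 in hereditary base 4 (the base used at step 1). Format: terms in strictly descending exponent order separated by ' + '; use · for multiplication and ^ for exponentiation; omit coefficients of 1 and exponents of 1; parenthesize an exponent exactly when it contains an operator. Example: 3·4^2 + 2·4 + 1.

step 0: 5 = 3 + 2; sub 4 for 3: 4 + 2; = 6; G_1 = 6−1 = 5
step 1: 5 = 4 + 1; sub 5 for 4: 5 + 1; = 6; G_2 = 6−1 = 5

4 + 1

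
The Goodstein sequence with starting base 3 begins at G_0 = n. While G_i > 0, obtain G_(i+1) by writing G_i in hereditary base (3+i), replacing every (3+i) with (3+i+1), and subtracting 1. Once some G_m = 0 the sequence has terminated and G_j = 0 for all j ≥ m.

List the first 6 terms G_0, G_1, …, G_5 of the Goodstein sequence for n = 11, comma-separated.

(0) 11|_3 = 3^2 + 2 ↦ 4^2 + 2|_4 = 18 ⇒ 17
(1) 17|_4 = 4^2 + 1 ↦ 5^2 + 1|_5 = 26 ⇒ 25
(2) 25|_5 = 5^2 ↦ 6^2|_6 = 36 ⇒ 35
(3) 35|_6 = 5·6 + 5 ↦ 5·7 + 5|_7 = 40 ⇒ 39
(4) 39|_7 = 5·7 + 4 ↦ 5·8 + 4|_8 = 44 ⇒ 43

11, 17, 25, 35, 39, 43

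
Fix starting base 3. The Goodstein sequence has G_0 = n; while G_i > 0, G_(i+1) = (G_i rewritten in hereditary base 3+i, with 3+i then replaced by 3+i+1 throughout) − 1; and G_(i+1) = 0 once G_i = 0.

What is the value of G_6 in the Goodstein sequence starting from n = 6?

(0) 6|_3 = 2·3 ↦ 2·4|_4 = 8 ⇒ 7
(1) 7|_4 = 4 + 3 ↦ 5 + 3|_5 = 8 ⇒ 7
(2) 7|_5 = 5 + 2 ↦ 6 + 2|_6 = 8 ⇒ 7
(3) 7|_6 = 6 + 1 ↦ 7 + 1|_7 = 8 ⇒ 7
(4) 7|_7 = 7 ↦ 8|_8 = 8 ⇒ 7
(5) 7|_8 = 7 ↦ 7|_9 = 7 ⇒ 6
(6) 6|_9 = 6 ↦ 6|_10 = 6 ⇒ 5

6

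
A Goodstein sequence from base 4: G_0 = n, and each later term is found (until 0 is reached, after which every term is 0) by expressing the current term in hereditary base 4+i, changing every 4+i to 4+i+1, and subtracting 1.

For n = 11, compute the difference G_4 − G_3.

i=0: 11 = 2·4 + 3 (b=4); 4→5: 2·5 + 3 = 13; 13−1 = 12
i=1: 12 = 2·5 + 2 (b=5); 5→6: 2·6 + 2 = 14; 14−1 = 13
i=2: 13 = 2·6 + 1 (b=6); 6→7: 2·7 + 1 = 15; 15−1 = 14
i=3: 14 = 2·7 (b=7); 7→8: 2·8 = 16; 16−1 = 15

1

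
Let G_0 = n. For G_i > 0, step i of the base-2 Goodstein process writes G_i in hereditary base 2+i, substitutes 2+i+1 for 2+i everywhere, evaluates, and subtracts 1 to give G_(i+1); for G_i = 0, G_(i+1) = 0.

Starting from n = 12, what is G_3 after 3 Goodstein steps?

15685

base 2: 12 = 2^(2 + 1) + 2^2; at 3: 3^(3 + 1) + 3^3 = 108; next = 107
base 3: 107 = 3^(3 + 1) + 2·3^2 + 2·3 + 2; at 4: 4^(4 + 1) + 2·4^2 + 2·4 + 2 = 1066; next = 1065
base 4: 1065 = 4^(4 + 1) + 2·4^2 + 2·4 + 1; at 5: 5^(5 + 1) + 2·5^2 + 2·5 + 1 = 15686; next = 15685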